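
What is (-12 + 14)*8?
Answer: 16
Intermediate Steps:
(-12 + 14)*8 = 2*8 = 16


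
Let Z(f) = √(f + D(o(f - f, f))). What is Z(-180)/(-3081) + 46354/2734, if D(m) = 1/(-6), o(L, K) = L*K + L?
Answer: 23177/1367 - I*√6486/18486 ≈ 16.955 - 0.0043566*I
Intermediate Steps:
o(L, K) = L + K*L (o(L, K) = K*L + L = L + K*L)
D(m) = -⅙
Z(f) = √(-⅙ + f) (Z(f) = √(f - ⅙) = √(-⅙ + f))
Z(-180)/(-3081) + 46354/2734 = (√(-6 + 36*(-180))/6)/(-3081) + 46354/2734 = (√(-6 - 6480)/6)*(-1/3081) + 46354*(1/2734) = (√(-6486)/6)*(-1/3081) + 23177/1367 = ((I*√6486)/6)*(-1/3081) + 23177/1367 = (I*√6486/6)*(-1/3081) + 23177/1367 = -I*√6486/18486 + 23177/1367 = 23177/1367 - I*√6486/18486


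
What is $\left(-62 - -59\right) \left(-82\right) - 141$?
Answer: $105$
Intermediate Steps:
$\left(-62 - -59\right) \left(-82\right) - 141 = \left(-62 + 59\right) \left(-82\right) - 141 = \left(-3\right) \left(-82\right) - 141 = 246 - 141 = 105$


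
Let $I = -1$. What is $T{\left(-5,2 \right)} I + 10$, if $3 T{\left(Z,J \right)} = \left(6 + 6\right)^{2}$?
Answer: $-38$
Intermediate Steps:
$T{\left(Z,J \right)} = 48$ ($T{\left(Z,J \right)} = \frac{\left(6 + 6\right)^{2}}{3} = \frac{12^{2}}{3} = \frac{1}{3} \cdot 144 = 48$)
$T{\left(-5,2 \right)} I + 10 = 48 \left(-1\right) + 10 = -48 + 10 = -38$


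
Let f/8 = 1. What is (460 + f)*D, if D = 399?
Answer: 186732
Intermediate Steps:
f = 8 (f = 8*1 = 8)
(460 + f)*D = (460 + 8)*399 = 468*399 = 186732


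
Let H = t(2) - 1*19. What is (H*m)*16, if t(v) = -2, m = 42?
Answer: -14112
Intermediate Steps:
H = -21 (H = -2 - 1*19 = -2 - 19 = -21)
(H*m)*16 = -21*42*16 = -882*16 = -14112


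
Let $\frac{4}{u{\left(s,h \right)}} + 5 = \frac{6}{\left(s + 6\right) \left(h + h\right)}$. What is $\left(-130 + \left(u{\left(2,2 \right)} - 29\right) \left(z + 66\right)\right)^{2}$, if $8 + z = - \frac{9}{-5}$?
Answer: $\frac{542952343609}{148225} \approx 3.663 \cdot 10^{6}$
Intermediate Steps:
$z = - \frac{31}{5}$ ($z = -8 - \frac{9}{-5} = -8 - - \frac{9}{5} = -8 + \frac{9}{5} = - \frac{31}{5} \approx -6.2$)
$u{\left(s,h \right)} = \frac{4}{-5 + \frac{3}{h \left(6 + s\right)}}$ ($u{\left(s,h \right)} = \frac{4}{-5 + \frac{6}{\left(s + 6\right) \left(h + h\right)}} = \frac{4}{-5 + \frac{6}{\left(6 + s\right) 2 h}} = \frac{4}{-5 + \frac{6}{2 h \left(6 + s\right)}} = \frac{4}{-5 + 6 \frac{1}{2 h \left(6 + s\right)}} = \frac{4}{-5 + \frac{3}{h \left(6 + s\right)}}$)
$\left(-130 + \left(u{\left(2,2 \right)} - 29\right) \left(z + 66\right)\right)^{2} = \left(-130 + \left(\left(-4\right) 2 \frac{1}{-3 + 30 \cdot 2 + 5 \cdot 2 \cdot 2} \left(6 + 2\right) - 29\right) \left(- \frac{31}{5} + 66\right)\right)^{2} = \left(-130 + \left(\left(-4\right) 2 \frac{1}{-3 + 60 + 20} \cdot 8 - 29\right) \frac{299}{5}\right)^{2} = \left(-130 + \left(\left(-4\right) 2 \cdot \frac{1}{77} \cdot 8 - 29\right) \frac{299}{5}\right)^{2} = \left(-130 + \left(- \frac{64}{77} - 29\right) \frac{299}{5}\right)^{2} = \left(-130 - \frac{686803}{385}\right)^{2} = \left(- \frac{736853}{385}\right)^{2} = \frac{542952343609}{148225}$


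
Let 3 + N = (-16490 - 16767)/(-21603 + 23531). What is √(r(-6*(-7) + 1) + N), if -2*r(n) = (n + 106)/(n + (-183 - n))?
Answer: I*√617518474602/176412 ≈ 4.4545*I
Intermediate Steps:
N = -39041/1928 (N = -3 + (-16490 - 16767)/(-21603 + 23531) = -3 - 33257/1928 = -39041/1928 ≈ -20.249)
r(n) = 53/183 + n/366 (r(n) = -(n + 106)/(2*(n + (-183 - n))) = -(106 + n)/(2*(-183)) = -(106 + n)*(-1)/(2*183) = -(-106/183 - n/183)/2 = 53/183 + n/366)
√(r(-6*(-7) + 1) + N) = √((53/183 + (-6*(-7) + 1)/366) - 39041/1928) = √((53/183 + (42 + 1)/366) - 39041/1928) = √((53/183 + (1/366)*43) - 39041/1928) = √((53/183 + 43/366) - 39041/1928) = √(149/366 - 39041/1928) = √(-7000867/352824) = I*√617518474602/176412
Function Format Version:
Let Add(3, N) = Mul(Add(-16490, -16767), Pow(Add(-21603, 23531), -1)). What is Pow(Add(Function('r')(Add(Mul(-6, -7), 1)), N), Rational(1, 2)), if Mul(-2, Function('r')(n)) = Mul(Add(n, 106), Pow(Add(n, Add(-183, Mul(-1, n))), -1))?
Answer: Mul(Rational(1, 176412), I, Pow(617518474602, Rational(1, 2))) ≈ Mul(4.4545, I)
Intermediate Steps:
N = Rational(-39041, 1928) (N = Add(-3, Mul(Add(-16490, -16767), Pow(Add(-21603, 23531), -1))) = Add(-3, Mul(-33257, Pow(1928, -1))) = Add(-3, Mul(-33257, Rational(1, 1928))) = Add(-3, Rational(-33257, 1928)) = Rational(-39041, 1928) ≈ -20.249)
Function('r')(n) = Add(Rational(53, 183), Mul(Rational(1, 366), n)) (Function('r')(n) = Mul(Rational(-1, 2), Mul(Add(n, 106), Pow(Add(n, Add(-183, Mul(-1, n))), -1))) = Mul(Rational(-1, 2), Mul(Add(106, n), Pow(-183, -1))) = Mul(Rational(-1, 2), Mul(Add(106, n), Rational(-1, 183))) = Mul(Rational(-1, 2), Add(Rational(-106, 183), Mul(Rational(-1, 183), n))) = Add(Rational(53, 183), Mul(Rational(1, 366), n)))
Pow(Add(Function('r')(Add(Mul(-6, -7), 1)), N), Rational(1, 2)) = Pow(Add(Add(Rational(53, 183), Mul(Rational(1, 366), Add(Mul(-6, -7), 1))), Rational(-39041, 1928)), Rational(1, 2)) = Pow(Add(Add(Rational(53, 183), Mul(Rational(1, 366), Add(42, 1))), Rational(-39041, 1928)), Rational(1, 2)) = Pow(Add(Add(Rational(53, 183), Mul(Rational(1, 366), 43)), Rational(-39041, 1928)), Rational(1, 2)) = Pow(Add(Add(Rational(53, 183), Rational(43, 366)), Rational(-39041, 1928)), Rational(1, 2)) = Pow(Add(Rational(149, 366), Rational(-39041, 1928)), Rational(1, 2)) = Pow(Rational(-7000867, 352824), Rational(1, 2)) = Mul(Rational(1, 176412), I, Pow(617518474602, Rational(1, 2)))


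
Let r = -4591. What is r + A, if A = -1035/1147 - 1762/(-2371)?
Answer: -12485827338/2719537 ≈ -4591.2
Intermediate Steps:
A = -432971/2719537 (A = -1035*1/1147 - 1762*(-1/2371) = -1035/1147 + 1762/2371 = -432971/2719537 ≈ -0.15921)
r + A = -4591 - 432971/2719537 = -12485827338/2719537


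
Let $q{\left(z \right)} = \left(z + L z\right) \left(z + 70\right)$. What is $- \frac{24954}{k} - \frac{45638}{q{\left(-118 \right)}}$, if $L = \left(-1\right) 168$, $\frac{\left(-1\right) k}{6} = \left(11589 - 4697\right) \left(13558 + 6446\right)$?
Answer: $\frac{10930441001}{226401524584} \approx 0.048279$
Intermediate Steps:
$k = -827205408$ ($k = - 6 \left(11589 - 4697\right) \left(13558 + 6446\right) = - 6 \cdot 6892 \cdot 20004 = \left(-6\right) 137867568 = -827205408$)
$L = -168$
$q{\left(z \right)} = - 167 z \left(70 + z\right)$ ($q{\left(z \right)} = \left(z - 168 z\right) \left(z + 70\right) = - 167 z \left(70 + z\right)$)
$- \frac{24954}{k} - \frac{45638}{q{\left(-118 \right)}} = - \frac{24954}{-827205408} - \frac{45638}{\left(-167\right) \left(-118\right) \left(70 - 118\right)} = \left(-24954\right) \left(- \frac{1}{827205408}\right) - \frac{45638}{\left(-167\right) \left(-118\right) \left(-48\right)} = \frac{4159}{137867568} - \frac{45638}{-945888} = \frac{4159}{137867568} - - \frac{22819}{472944} = \frac{4159}{137867568} + \frac{22819}{472944} = \frac{10930441001}{226401524584}$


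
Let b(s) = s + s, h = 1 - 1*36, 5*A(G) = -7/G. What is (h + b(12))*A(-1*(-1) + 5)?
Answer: 77/30 ≈ 2.5667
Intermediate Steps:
A(G) = -7/(5*G) (A(G) = (-7/G)/5 = -7/(5*G))
h = -35 (h = 1 - 36 = -35)
b(s) = 2*s
(h + b(12))*A(-1*(-1) + 5) = (-35 + 2*12)*(-7/(5*(-1*(-1) + 5))) = (-35 + 24)*(-7/(5*(1 + 5))) = -(-77)/(5*6) = -11*(-7/30) = 77/30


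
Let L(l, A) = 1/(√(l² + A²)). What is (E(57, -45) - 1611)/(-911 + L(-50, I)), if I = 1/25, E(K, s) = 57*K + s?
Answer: -2267537388723/1296752391796 - 39825*√1562501/1296752391796 ≈ -1.7487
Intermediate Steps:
E(K, s) = s + 57*K
I = 1/25 ≈ 0.040000
L(l, A) = (A² + l²)^(-½) (L(l, A) = 1/(√(A² + l²)) = (A² + l²)^(-½))
(E(57, -45) - 1611)/(-911 + L(-50, I)) = ((-45 + 57*57) - 1611)/(-911 + ((1/25)² + (-50)²)^(-½)) = ((-45 + 3249) - 1611)/(-911 + (1/625 + 2500)^(-½)) = (3204 - 1611)/(-911 + (1562501/625)^(-½)) = 1593/(-911 + 25*√1562501/1562501)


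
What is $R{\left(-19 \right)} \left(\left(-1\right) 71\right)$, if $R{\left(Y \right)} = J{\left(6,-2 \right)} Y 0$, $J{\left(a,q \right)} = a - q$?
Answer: $0$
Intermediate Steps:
$R{\left(Y \right)} = 0$ ($R{\left(Y \right)} = \left(6 - -2\right) Y 0 = \left(6 + 2\right) Y 0 = 8 Y 0 = 0$)
$R{\left(-19 \right)} \left(\left(-1\right) 71\right) = 0 \left(\left(-1\right) 71\right) = 0 \left(-71\right) = 0$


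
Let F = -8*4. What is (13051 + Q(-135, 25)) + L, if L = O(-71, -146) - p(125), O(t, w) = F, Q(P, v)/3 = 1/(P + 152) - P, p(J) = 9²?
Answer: 226834/17 ≈ 13343.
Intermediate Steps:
p(J) = 81
Q(P, v) = -3*P + 3/(152 + P) (Q(P, v) = 3*(1/(P + 152) - P) = 3*(1/(152 + P) - P) = -3*P + 3/(152 + P))
F = -32
O(t, w) = -32
L = -113 (L = -32 - 1*81 = -32 - 81 = -113)
(13051 + Q(-135, 25)) + L = (13051 + 3*(1 - 1*(-135)² - 152*(-135))/(152 - 135)) - 113 = (13051 + 3*(1 - 1*18225 + 20520)/17) - 113 = (13051 + 3*(1/17)*(1 - 18225 + 20520)) - 113 = (13051 + 3*(1/17)*2296) - 113 = (13051 + 6888/17) - 113 = 228755/17 - 113 = 226834/17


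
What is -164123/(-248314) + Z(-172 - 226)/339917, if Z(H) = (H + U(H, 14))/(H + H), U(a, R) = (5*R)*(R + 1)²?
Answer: 11100898331277/16796823837662 ≈ 0.66089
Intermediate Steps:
U(a, R) = 5*R*(1 + R)² (U(a, R) = (5*R)*(1 + R)² = 5*R*(1 + R)²)
Z(H) = (15750 + H)/(2*H) (Z(H) = (H + 5*14*(1 + 14)²)/(H + H) = (H + 5*14*15²)/((2*H)) = (H + 5*14*225)*(1/(2*H)) = (H + 15750)*(1/(2*H)) = (15750 + H)*(1/(2*H)) = (15750 + H)/(2*H))
-164123/(-248314) + Z(-172 - 226)/339917 = -164123/(-248314) + ((15750 + (-172 - 226))/(2*(-172 - 226)))/339917 = -164123*(-1/248314) + ((½)*(15750 - 398)/(-398))*(1/339917) = 164123/248314 + ((½)*(-1/398)*15352)*(1/339917) = 164123/248314 - 3838/199*1/339917 = 164123/248314 - 3838/67643483 = 11100898331277/16796823837662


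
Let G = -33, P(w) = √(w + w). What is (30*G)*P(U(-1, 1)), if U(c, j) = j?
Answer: -990*√2 ≈ -1400.1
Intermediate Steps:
P(w) = √2*√w (P(w) = √(2*w) = √2*√w)
(30*G)*P(U(-1, 1)) = (30*(-33))*(√2*√1) = -990*√2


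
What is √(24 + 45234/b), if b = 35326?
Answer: √7887041727/17663 ≈ 5.0280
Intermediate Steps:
√(24 + 45234/b) = √(24 + 45234/35326) = √(24 + 45234*(1/35326)) = √(24 + 22617/17663) = √(446529/17663) = √7887041727/17663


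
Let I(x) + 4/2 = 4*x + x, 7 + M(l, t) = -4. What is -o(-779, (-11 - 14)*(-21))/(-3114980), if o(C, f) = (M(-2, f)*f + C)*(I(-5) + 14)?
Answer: 42601/1557490 ≈ 0.027352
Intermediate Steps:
M(l, t) = -11 (M(l, t) = -7 - 4 = -11)
I(x) = -2 + 5*x (I(x) = -2 + (4*x + x) = -2 + 5*x)
o(C, f) = -13*C + 143*f (o(C, f) = (-11*f + C)*((-2 + 5*(-5)) + 14) = (C - 11*f)*((-2 - 25) + 14) = (C - 11*f)*(-27 + 14) = (C - 11*f)*(-13) = -13*C + 143*f)
-o(-779, (-11 - 14)*(-21))/(-3114980) = -(-13*(-779) + 143*((-11 - 14)*(-21)))/(-3114980) = -(10127 + 143*(-25*(-21)))*(-1/3114980) = -(10127 + 143*525)*(-1/3114980) = -(10127 + 75075)*(-1/3114980) = -1*85202*(-1/3114980) = -85202*(-1/3114980) = 42601/1557490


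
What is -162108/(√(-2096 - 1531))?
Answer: 54036*I*√403/403 ≈ 2691.7*I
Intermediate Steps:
-162108/(√(-2096 - 1531)) = -162108/(√(-3627)) = -162108/(3*I*√403) = -162108*(-I*√403/1209) = -(-54036)*I*√403/403 = 54036*I*√403/403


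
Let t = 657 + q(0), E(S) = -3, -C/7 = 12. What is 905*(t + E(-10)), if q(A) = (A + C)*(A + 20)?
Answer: -928530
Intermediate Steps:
C = -84 (C = -7*12 = -84)
q(A) = (-84 + A)*(20 + A) (q(A) = (A - 84)*(A + 20) = (-84 + A)*(20 + A))
t = -1023 (t = 657 + (-1680 + 0**2 - 64*0) = 657 + (-1680 + 0 + 0) = 657 - 1680 = -1023)
905*(t + E(-10)) = 905*(-1023 - 3) = 905*(-1026) = -928530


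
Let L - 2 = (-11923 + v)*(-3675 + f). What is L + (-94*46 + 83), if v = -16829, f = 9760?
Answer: -174960159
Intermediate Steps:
L = -174955918 (L = 2 + (-11923 - 16829)*(-3675 + 9760) = 2 - 28752*6085 = 2 - 174955920 = -174955918)
L + (-94*46 + 83) = -174955918 + (-94*46 + 83) = -174955918 + (-4324 + 83) = -174955918 - 4241 = -174960159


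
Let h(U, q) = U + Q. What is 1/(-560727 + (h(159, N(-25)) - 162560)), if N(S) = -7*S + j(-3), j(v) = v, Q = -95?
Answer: -1/723223 ≈ -1.3827e-6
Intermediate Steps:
N(S) = -3 - 7*S (N(S) = -7*S - 3 = -3 - 7*S)
h(U, q) = -95 + U (h(U, q) = U - 95 = -95 + U)
1/(-560727 + (h(159, N(-25)) - 162560)) = 1/(-560727 + ((-95 + 159) - 162560)) = 1/(-560727 + (64 - 162560)) = 1/(-560727 - 162496) = 1/(-723223) = -1/723223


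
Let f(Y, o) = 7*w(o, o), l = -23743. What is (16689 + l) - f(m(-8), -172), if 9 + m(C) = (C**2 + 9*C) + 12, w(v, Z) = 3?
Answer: -7075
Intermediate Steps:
m(C) = 3 + C**2 + 9*C (m(C) = -9 + ((C**2 + 9*C) + 12) = -9 + (12 + C**2 + 9*C) = 3 + C**2 + 9*C)
f(Y, o) = 21 (f(Y, o) = 7*3 = 21)
(16689 + l) - f(m(-8), -172) = (16689 - 23743) - 1*21 = -7054 - 21 = -7075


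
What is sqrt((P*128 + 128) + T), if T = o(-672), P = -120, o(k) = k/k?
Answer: I*sqrt(15231) ≈ 123.41*I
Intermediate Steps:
o(k) = 1
T = 1
sqrt((P*128 + 128) + T) = sqrt((-120*128 + 128) + 1) = sqrt((-15360 + 128) + 1) = sqrt(-15232 + 1) = sqrt(-15231) = I*sqrt(15231)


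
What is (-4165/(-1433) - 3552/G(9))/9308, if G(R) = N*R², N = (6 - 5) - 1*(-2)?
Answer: -1359307/1080407484 ≈ -0.0012581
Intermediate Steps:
N = 3 (N = 1 + 2 = 3)
G(R) = 3*R²
(-4165/(-1433) - 3552/G(9))/9308 = (-4165/(-1433) - 3552/(3*9²))/9308 = (-4165*(-1/1433) - 3552/(3*81))*(1/9308) = (4165/1433 - 3552/243)*(1/9308) = (4165/1433 - 3552*1/243)*(1/9308) = (4165/1433 - 1184/81)*(1/9308) = -1359307/116073*1/9308 = -1359307/1080407484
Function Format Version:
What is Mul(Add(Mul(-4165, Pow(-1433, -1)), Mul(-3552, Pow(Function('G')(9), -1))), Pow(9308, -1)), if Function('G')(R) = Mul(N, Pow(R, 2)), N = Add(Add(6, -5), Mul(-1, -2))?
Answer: Rational(-1359307, 1080407484) ≈ -0.0012581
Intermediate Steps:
N = 3 (N = Add(1, 2) = 3)
Function('G')(R) = Mul(3, Pow(R, 2))
Mul(Add(Mul(-4165, Pow(-1433, -1)), Mul(-3552, Pow(Function('G')(9), -1))), Pow(9308, -1)) = Mul(Add(Mul(-4165, Pow(-1433, -1)), Mul(-3552, Pow(Mul(3, Pow(9, 2)), -1))), Pow(9308, -1)) = Mul(Add(Mul(-4165, Rational(-1, 1433)), Mul(-3552, Pow(Mul(3, 81), -1))), Rational(1, 9308)) = Mul(Add(Rational(4165, 1433), Mul(-3552, Pow(243, -1))), Rational(1, 9308)) = Mul(Add(Rational(4165, 1433), Mul(-3552, Rational(1, 243))), Rational(1, 9308)) = Mul(Add(Rational(4165, 1433), Rational(-1184, 81)), Rational(1, 9308)) = Mul(Rational(-1359307, 116073), Rational(1, 9308)) = Rational(-1359307, 1080407484)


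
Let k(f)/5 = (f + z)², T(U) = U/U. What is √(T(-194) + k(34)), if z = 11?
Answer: √10126 ≈ 100.63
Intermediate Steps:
T(U) = 1
k(f) = 5*(11 + f)² (k(f) = 5*(f + 11)² = 5*(11 + f)²)
√(T(-194) + k(34)) = √(1 + 5*(11 + 34)²) = √(1 + 5*45²) = √(1 + 5*2025) = √(1 + 10125) = √10126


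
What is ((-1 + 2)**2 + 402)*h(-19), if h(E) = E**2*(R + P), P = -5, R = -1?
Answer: -872898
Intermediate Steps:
h(E) = -6*E**2 (h(E) = E**2*(-1 - 5) = E**2*(-6) = -6*E**2)
((-1 + 2)**2 + 402)*h(-19) = ((-1 + 2)**2 + 402)*(-6*(-19)**2) = (1**2 + 402)*(-6*361) = (1 + 402)*(-2166) = 403*(-2166) = -872898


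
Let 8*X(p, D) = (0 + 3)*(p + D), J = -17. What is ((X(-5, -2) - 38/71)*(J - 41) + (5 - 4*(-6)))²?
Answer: 3635004681/80656 ≈ 45068.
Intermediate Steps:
X(p, D) = 3*D/8 + 3*p/8 (X(p, D) = ((0 + 3)*(p + D))/8 = (3*(D + p))/8 = (3*D + 3*p)/8 = 3*D/8 + 3*p/8)
((X(-5, -2) - 38/71)*(J - 41) + (5 - 4*(-6)))² = ((((3/8)*(-2) + (3/8)*(-5)) - 38/71)*(-17 - 41) + (5 - 4*(-6)))² = (((-¾ - 15/8) - 38*1/71)*(-58) + (5 + 24))² = ((-21/8 - 38/71)*(-58) + 29)² = (-1795/568*(-58) + 29)² = (52055/284 + 29)² = (60291/284)² = 3635004681/80656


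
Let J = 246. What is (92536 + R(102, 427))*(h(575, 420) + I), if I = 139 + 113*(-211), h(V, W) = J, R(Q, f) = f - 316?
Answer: -2173313326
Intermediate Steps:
R(Q, f) = -316 + f
h(V, W) = 246
I = -23704 (I = 139 - 23843 = -23704)
(92536 + R(102, 427))*(h(575, 420) + I) = (92536 + (-316 + 427))*(246 - 23704) = (92536 + 111)*(-23458) = 92647*(-23458) = -2173313326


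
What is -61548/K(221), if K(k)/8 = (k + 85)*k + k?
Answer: -15387/135694 ≈ -0.11339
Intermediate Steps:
K(k) = 8*k + 8*k*(85 + k) (K(k) = 8*((k + 85)*k + k) = 8*((85 + k)*k + k) = 8*(k*(85 + k) + k) = 8*(k + k*(85 + k)) = 8*k + 8*k*(85 + k))
-61548/K(221) = -61548*1/(1768*(86 + 221)) = -61548/(8*221*307) = -61548/542776 = -61548*1/542776 = -15387/135694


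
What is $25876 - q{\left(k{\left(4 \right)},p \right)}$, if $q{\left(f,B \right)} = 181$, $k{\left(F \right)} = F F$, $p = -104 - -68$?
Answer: $25695$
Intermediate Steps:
$p = -36$ ($p = -104 + 68 = -36$)
$k{\left(F \right)} = F^{2}$
$25876 - q{\left(k{\left(4 \right)},p \right)} = 25876 - 181 = 25695$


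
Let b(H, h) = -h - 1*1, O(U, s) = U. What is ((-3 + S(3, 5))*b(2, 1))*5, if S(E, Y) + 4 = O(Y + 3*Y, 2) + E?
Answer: -160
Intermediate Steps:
S(E, Y) = -4 + E + 4*Y (S(E, Y) = -4 + ((Y + 3*Y) + E) = -4 + (4*Y + E) = -4 + (E + 4*Y) = -4 + E + 4*Y)
b(H, h) = -1 - h (b(H, h) = -h - 1 = -1 - h)
((-3 + S(3, 5))*b(2, 1))*5 = ((-3 + (-4 + 3 + 4*5))*(-1 - 1*1))*5 = ((-3 + (-4 + 3 + 20))*(-1 - 1))*5 = ((-3 + 19)*(-2))*5 = (16*(-2))*5 = -32*5 = -160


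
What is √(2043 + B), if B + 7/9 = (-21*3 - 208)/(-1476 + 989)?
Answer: √4360354013/1461 ≈ 45.197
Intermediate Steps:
B = -970/4383 (B = -7/9 + (-21*3 - 208)/(-1476 + 989) = -7/9 + (-63 - 208)/(-487) = -7/9 - 271*(-1/487) = -7/9 + 271/487 = -970/4383 ≈ -0.22131)
√(2043 + B) = √(2043 - 970/4383) = √(8953499/4383) = √4360354013/1461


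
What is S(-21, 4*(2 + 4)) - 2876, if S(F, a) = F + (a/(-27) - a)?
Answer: -26297/9 ≈ -2921.9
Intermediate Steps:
S(F, a) = F - 28*a/27 (S(F, a) = F + (a*(-1/27) - a) = F + (-a/27 - a) = F - 28*a/27)
S(-21, 4*(2 + 4)) - 2876 = (-21 - 112*(2 + 4)/27) - 2876 = (-21 - 112*6/27) - 2876 = (-21 - 28/27*24) - 2876 = (-21 - 224/9) - 2876 = -413/9 - 2876 = -26297/9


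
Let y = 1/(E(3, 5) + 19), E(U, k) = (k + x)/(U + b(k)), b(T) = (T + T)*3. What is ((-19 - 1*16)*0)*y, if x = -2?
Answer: 0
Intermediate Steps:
b(T) = 6*T (b(T) = (2*T)*3 = 6*T)
E(U, k) = (-2 + k)/(U + 6*k) (E(U, k) = (k - 2)/(U + 6*k) = (-2 + k)/(U + 6*k))
y = 11/210 (y = 1/((-2 + 5)/(3 + 6*5) + 19) = 1/(3/(3 + 30) + 19) = 1/(3/33 + 19) = 1/((1/33)*3 + 19) = 1/(1/11 + 19) = 1/(210/11) = 11/210 ≈ 0.052381)
((-19 - 1*16)*0)*y = ((-19 - 1*16)*0)*(11/210) = ((-19 - 16)*0)*(11/210) = -35*0*(11/210) = 0*(11/210) = 0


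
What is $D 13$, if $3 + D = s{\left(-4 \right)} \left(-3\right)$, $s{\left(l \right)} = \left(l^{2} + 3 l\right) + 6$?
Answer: $-429$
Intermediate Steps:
$s{\left(l \right)} = 6 + l^{2} + 3 l$
$D = -33$ ($D = -3 + \left(6 + \left(-4\right)^{2} + 3 \left(-4\right)\right) \left(-3\right) = -3 + \left(6 + 16 - 12\right) \left(-3\right) = -3 + 10 \left(-3\right) = -3 - 30 = -33$)
$D 13 = \left(-33\right) 13 = -429$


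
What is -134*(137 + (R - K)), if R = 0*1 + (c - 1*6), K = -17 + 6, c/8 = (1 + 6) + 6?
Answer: -32964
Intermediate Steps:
c = 104 (c = 8*((1 + 6) + 6) = 8*(7 + 6) = 8*13 = 104)
K = -11
R = 98 (R = 0*1 + (104 - 1*6) = 0 + (104 - 6) = 0 + 98 = 98)
-134*(137 + (R - K)) = -134*(137 + (98 - 1*(-11))) = -134*(137 + (98 + 11)) = -134*(137 + 109) = -134*246 = -32964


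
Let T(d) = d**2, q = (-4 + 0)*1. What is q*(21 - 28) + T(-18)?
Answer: 352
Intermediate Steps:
q = -4 (q = -4*1 = -4)
q*(21 - 28) + T(-18) = -4*(21 - 28) + (-18)**2 = -4*(-7) + 324 = 28 + 324 = 352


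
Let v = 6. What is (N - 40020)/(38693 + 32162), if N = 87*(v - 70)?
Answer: -45588/70855 ≈ -0.64340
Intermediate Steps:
N = -5568 (N = 87*(6 - 70) = 87*(-64) = -5568)
(N - 40020)/(38693 + 32162) = (-5568 - 40020)/(38693 + 32162) = -45588/70855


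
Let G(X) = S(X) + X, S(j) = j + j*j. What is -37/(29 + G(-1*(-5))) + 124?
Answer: 7899/64 ≈ 123.42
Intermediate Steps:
S(j) = j + j²
G(X) = X + X*(1 + X) (G(X) = X*(1 + X) + X = X + X*(1 + X))
-37/(29 + G(-1*(-5))) + 124 = -37/(29 + (-1*(-5))*(2 - 1*(-5))) + 124 = -37/(29 + 5*(2 + 5)) + 124 = -37/(29 + 5*7) + 124 = -37/(29 + 35) + 124 = -37/64 + 124 = 7899/64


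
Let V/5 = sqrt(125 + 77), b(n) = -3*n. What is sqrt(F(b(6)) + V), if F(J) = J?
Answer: sqrt(-18 + 5*sqrt(202)) ≈ 7.2845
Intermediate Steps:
V = 5*sqrt(202) (V = 5*sqrt(125 + 77) = 5*sqrt(202) ≈ 71.063)
sqrt(F(b(6)) + V) = sqrt(-3*6 + 5*sqrt(202)) = sqrt(-18 + 5*sqrt(202))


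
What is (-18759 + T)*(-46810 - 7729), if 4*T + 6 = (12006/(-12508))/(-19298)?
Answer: 493948589466405879/482758768 ≈ 1.0232e+9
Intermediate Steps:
T = -724132149/482758768 (T = -3/2 + ((12006/(-12508))/(-19298))/4 = -3/2 + ((12006*(-1/12508))*(-1/19298))/4 = -3/2 + (-6003/6254*(-1/19298))/4 = -3/2 + (¼)*(6003/120689692) = -3/2 + 6003/482758768 = -724132149/482758768 ≈ -1.5000)
(-18759 + T)*(-46810 - 7729) = (-18759 - 724132149/482758768)*(-46810 - 7729) = -9056795861061/482758768*(-54539) = 493948589466405879/482758768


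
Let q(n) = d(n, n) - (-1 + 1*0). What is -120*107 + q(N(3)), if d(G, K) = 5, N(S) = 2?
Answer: -12834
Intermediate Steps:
q(n) = 6 (q(n) = 5 - (-1 + 1*0) = 5 - (-1 + 0) = 5 - 1*(-1) = 5 + 1 = 6)
-120*107 + q(N(3)) = -120*107 + 6 = -12840 + 6 = -12834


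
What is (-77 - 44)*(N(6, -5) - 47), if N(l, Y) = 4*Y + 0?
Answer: 8107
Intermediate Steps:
N(l, Y) = 4*Y
(-77 - 44)*(N(6, -5) - 47) = (-77 - 44)*(4*(-5) - 47) = -121*(-20 - 47) = -121*(-67) = 8107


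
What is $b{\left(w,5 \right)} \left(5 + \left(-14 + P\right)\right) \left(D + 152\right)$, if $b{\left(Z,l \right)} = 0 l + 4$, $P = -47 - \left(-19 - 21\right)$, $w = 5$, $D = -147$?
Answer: $-320$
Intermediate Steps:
$P = -7$ ($P = -47 - \left(-19 - 21\right) = -47 - -40 = -47 + 40 = -7$)
$b{\left(Z,l \right)} = 4$ ($b{\left(Z,l \right)} = 0 + 4 = 4$)
$b{\left(w,5 \right)} \left(5 + \left(-14 + P\right)\right) \left(D + 152\right) = 4 \left(5 - 21\right) \left(-147 + 152\right) = 4 \left(5 - 21\right) 5 = 4 \left(\left(-16\right) 5\right) = 4 \left(-80\right) = -320$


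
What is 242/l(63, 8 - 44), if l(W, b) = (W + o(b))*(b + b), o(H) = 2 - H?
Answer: -121/3636 ≈ -0.033278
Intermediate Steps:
l(W, b) = 2*b*(2 + W - b) (l(W, b) = (W + (2 - b))*(b + b) = (2 + W - b)*(2*b) = 2*b*(2 + W - b))
242/l(63, 8 - 44) = 242/((2*(8 - 44)*(2 + 63 - (8 - 44)))) = 242/((2*(-36)*(2 + 63 - 1*(-36)))) = 242/((2*(-36)*(2 + 63 + 36))) = 242/((2*(-36)*101)) = 242/(-7272) = 242*(-1/7272) = -121/3636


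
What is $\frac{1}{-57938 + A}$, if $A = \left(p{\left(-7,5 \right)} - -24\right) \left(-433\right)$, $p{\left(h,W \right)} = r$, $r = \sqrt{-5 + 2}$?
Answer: $\frac{i}{- 68330 i + 433 \sqrt{3}} \approx -1.4633 \cdot 10^{-5} + 1.6061 \cdot 10^{-7} i$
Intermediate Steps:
$r = i \sqrt{3}$ ($r = \sqrt{-3} = i \sqrt{3} \approx 1.732 i$)
$p{\left(h,W \right)} = i \sqrt{3}$
$A = -10392 - 433 i \sqrt{3}$ ($A = \left(i \sqrt{3} - -24\right) \left(-433\right) = \left(i \sqrt{3} + 24\right) \left(-433\right) = \left(24 + i \sqrt{3}\right) \left(-433\right) = -10392 - 433 i \sqrt{3} \approx -10392.0 - 749.98 i$)
$\frac{1}{-57938 + A} = \frac{1}{-57938 - \left(10392 + 433 i \sqrt{3}\right)} = \frac{1}{-68330 - 433 i \sqrt{3}}$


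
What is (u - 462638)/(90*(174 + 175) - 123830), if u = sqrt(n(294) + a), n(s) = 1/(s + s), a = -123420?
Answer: 231319/46210 - I*sqrt(217712877)/3881640 ≈ 5.0058 - 0.0038013*I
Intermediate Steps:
n(s) = 1/(2*s)
u = I*sqrt(217712877)/42 (u = sqrt((1/2)/294 - 123420) = sqrt((1/2)*(1/294) - 123420) = sqrt(1/588 - 123420) = sqrt(-72570959/588) = I*sqrt(217712877)/42 ≈ 351.31*I)
(u - 462638)/(90*(174 + 175) - 123830) = (I*sqrt(217712877)/42 - 462638)/(90*(174 + 175) - 123830) = (-462638 + I*sqrt(217712877)/42)/(90*349 - 123830) = (-462638 + I*sqrt(217712877)/42)/(31410 - 123830) = (-462638 + I*sqrt(217712877)/42)/(-92420) = (-462638 + I*sqrt(217712877)/42)*(-1/92420) = 231319/46210 - I*sqrt(217712877)/3881640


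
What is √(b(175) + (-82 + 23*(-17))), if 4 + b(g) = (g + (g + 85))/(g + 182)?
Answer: I*√6737542/119 ≈ 21.812*I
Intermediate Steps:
b(g) = -4 + (85 + 2*g)/(182 + g) (b(g) = -4 + (g + (g + 85))/(g + 182) = -4 + (g + (85 + g))/(182 + g) = -4 + (85 + 2*g)/(182 + g))
√(b(175) + (-82 + 23*(-17))) = √((-643 - 2*175)/(182 + 175) + (-82 + 23*(-17))) = √((-643 - 350)/357 + (-82 - 391)) = √((1/357)*(-993) - 473) = √(-331/119 - 473) = √(-56618/119) = I*√6737542/119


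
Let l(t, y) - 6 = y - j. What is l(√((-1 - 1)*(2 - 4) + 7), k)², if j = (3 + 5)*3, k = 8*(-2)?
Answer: 1156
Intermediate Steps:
k = -16
j = 24 (j = 8*3 = 24)
l(t, y) = -18 + y (l(t, y) = 6 + (y - 1*24) = 6 + (y - 24) = 6 + (-24 + y) = -18 + y)
l(√((-1 - 1)*(2 - 4) + 7), k)² = (-18 - 16)² = (-34)² = 1156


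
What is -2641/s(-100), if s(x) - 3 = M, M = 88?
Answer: -2641/91 ≈ -29.022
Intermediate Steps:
s(x) = 91 (s(x) = 3 + 88 = 91)
-2641/s(-100) = -2641/91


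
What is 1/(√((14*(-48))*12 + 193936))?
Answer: √11617/46468 ≈ 0.0023195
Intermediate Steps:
1/(√((14*(-48))*12 + 193936)) = 1/(√(-672*12 + 193936)) = 1/(√(-8064 + 193936)) = 1/(√185872) = 1/(4*√11617) = √11617/46468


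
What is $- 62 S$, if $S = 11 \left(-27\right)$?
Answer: $18414$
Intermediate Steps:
$S = -297$
$- 62 S = \left(-62\right) \left(-297\right) = 18414$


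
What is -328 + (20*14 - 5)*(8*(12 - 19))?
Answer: -15728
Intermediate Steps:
-328 + (20*14 - 5)*(8*(12 - 19)) = -328 + (280 - 5)*(8*(-7)) = -328 + 275*(-56) = -328 - 15400 = -15728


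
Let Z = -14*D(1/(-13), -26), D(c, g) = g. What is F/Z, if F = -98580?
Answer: -24645/91 ≈ -270.82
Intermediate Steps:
Z = 364 (Z = -14*(-26) = 364)
F/Z = -98580/364 = -98580*1/364 = -24645/91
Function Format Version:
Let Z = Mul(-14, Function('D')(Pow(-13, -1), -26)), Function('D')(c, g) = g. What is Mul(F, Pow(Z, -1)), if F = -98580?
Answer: Rational(-24645, 91) ≈ -270.82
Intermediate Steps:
Z = 364 (Z = Mul(-14, -26) = 364)
Mul(F, Pow(Z, -1)) = Mul(-98580, Pow(364, -1)) = Mul(-98580, Rational(1, 364)) = Rational(-24645, 91)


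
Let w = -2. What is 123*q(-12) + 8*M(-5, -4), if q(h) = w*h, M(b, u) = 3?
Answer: 2976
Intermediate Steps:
q(h) = -2*h
123*q(-12) + 8*M(-5, -4) = 123*(-2*(-12)) + 8*3 = 123*24 + 24 = 2952 + 24 = 2976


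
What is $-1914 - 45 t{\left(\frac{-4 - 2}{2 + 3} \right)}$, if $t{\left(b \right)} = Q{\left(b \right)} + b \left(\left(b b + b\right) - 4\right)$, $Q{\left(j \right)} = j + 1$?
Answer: $- \frac{52701}{25} \approx -2108.0$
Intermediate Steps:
$Q{\left(j \right)} = 1 + j$
$t{\left(b \right)} = 1 + b + b \left(-4 + b + b^{2}\right)$ ($t{\left(b \right)} = \left(1 + b\right) + b \left(\left(b b + b\right) - 4\right) = \left(1 + b\right) + b \left(\left(b^{2} + b\right) - 4\right) = \left(1 + b\right) + b \left(\left(b + b^{2}\right) - 4\right) = \left(1 + b\right) + b \left(-4 + b + b^{2}\right) = 1 + b + b \left(-4 + b + b^{2}\right)$)
$-1914 - 45 t{\left(\frac{-4 - 2}{2 + 3} \right)} = -1914 - 45 \left(1 + \left(\frac{-4 - 2}{2 + 3}\right)^{2} + \left(\frac{-4 - 2}{2 + 3}\right)^{3} - 3 \frac{-4 - 2}{2 + 3}\right) = -1914 - 45 \left(1 + \left(- \frac{6}{5}\right)^{2} + \left(- \frac{6}{5}\right)^{3} - 3 \left(- \frac{6}{5}\right)\right) = -1914 - 45 \left(1 + \left(\left(-6\right) \frac{1}{5}\right)^{2} + \left(\left(-6\right) \frac{1}{5}\right)^{3} - 3 \left(\left(-6\right) \frac{1}{5}\right)\right) = -1914 - 45 \left(1 + \left(- \frac{6}{5}\right)^{2} + \left(- \frac{6}{5}\right)^{3} - - \frac{18}{5}\right) = -1914 - 45 \left(1 + \frac{36}{25} - \frac{216}{125} + \frac{18}{5}\right) = -1914 - 45 \cdot \frac{539}{125} = -1914 - \frac{4851}{25} = - \frac{52701}{25}$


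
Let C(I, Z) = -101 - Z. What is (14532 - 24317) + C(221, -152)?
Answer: -9734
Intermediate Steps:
(14532 - 24317) + C(221, -152) = (14532 - 24317) + (-101 - 1*(-152)) = -9785 + (-101 + 152) = -9785 + 51 = -9734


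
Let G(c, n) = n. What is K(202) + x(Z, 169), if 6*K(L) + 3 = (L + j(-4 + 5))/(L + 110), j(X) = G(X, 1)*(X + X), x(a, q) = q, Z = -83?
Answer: 26303/156 ≈ 168.61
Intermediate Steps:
j(X) = 2*X (j(X) = 1*(X + X) = 1*(2*X) = 2*X)
K(L) = -½ + (2 + L)/(6*(110 + L)) (K(L) = -½ + ((L + 2*(-4 + 5))/(L + 110))/6 = -½ + ((L + 2*1)/(110 + L))/6 = -½ + ((L + 2)/(110 + L))/6 = -½ + ((2 + L)/(110 + L))/6 = -½ + (2 + L)/(6*(110 + L)))
K(202) + x(Z, 169) = (-164 - 1*202)/(3*(110 + 202)) + 169 = (⅓)*(-164 - 202)/312 + 169 = (⅓)*(1/312)*(-366) + 169 = -61/156 + 169 = 26303/156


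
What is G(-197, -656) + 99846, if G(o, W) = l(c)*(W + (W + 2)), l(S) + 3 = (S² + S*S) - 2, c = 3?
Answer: 82816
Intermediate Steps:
l(S) = -5 + 2*S² (l(S) = -3 + ((S² + S*S) - 2) = -3 + ((S² + S²) - 2) = -3 + (2*S² - 2) = -3 + (-2 + 2*S²) = -5 + 2*S²)
G(o, W) = 26 + 26*W (G(o, W) = (-5 + 2*3²)*(W + (W + 2)) = (-5 + 2*9)*(W + (2 + W)) = (-5 + 18)*(2 + 2*W) = 13*(2 + 2*W) = 26 + 26*W)
G(-197, -656) + 99846 = (26 + 26*(-656)) + 99846 = (26 - 17056) + 99846 = -17030 + 99846 = 82816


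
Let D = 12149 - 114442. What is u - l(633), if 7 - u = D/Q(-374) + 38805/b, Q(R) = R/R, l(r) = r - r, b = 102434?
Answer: 10478959395/102434 ≈ 1.0230e+5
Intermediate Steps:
l(r) = 0
Q(R) = 1
D = -102293
u = 10478959395/102434 (u = 7 - (-102293/1 + 38805/102434) = 7 - (-102293*1 + 38805*(1/102434)) = 7 - (-102293 + 38805/102434) = 7 - 1*(-10478242357/102434) = 7 + 10478242357/102434 = 10478959395/102434 ≈ 1.0230e+5)
u - l(633) = 10478959395/102434 - 1*0 = 10478959395/102434 + 0 = 10478959395/102434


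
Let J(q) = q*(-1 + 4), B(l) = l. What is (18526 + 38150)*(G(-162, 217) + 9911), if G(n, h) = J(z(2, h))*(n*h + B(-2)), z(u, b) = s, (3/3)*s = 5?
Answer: -29325806004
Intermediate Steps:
s = 5
z(u, b) = 5
J(q) = 3*q (J(q) = q*3 = 3*q)
G(n, h) = -30 + 15*h*n (G(n, h) = (3*5)*(n*h - 2) = 15*(h*n - 2) = 15*(-2 + h*n) = -30 + 15*h*n)
(18526 + 38150)*(G(-162, 217) + 9911) = (18526 + 38150)*((-30 + 15*217*(-162)) + 9911) = 56676*((-30 - 527310) + 9911) = 56676*(-527340 + 9911) = 56676*(-517429) = -29325806004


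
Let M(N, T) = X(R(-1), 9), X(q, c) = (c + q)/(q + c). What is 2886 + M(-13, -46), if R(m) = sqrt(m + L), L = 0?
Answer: 2887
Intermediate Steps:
R(m) = sqrt(m) (R(m) = sqrt(m + 0) = sqrt(m))
X(q, c) = 1 (X(q, c) = (c + q)/(c + q) = 1)
M(N, T) = 1
2886 + M(-13, -46) = 2886 + 1 = 2887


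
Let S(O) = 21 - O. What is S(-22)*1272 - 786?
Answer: 53910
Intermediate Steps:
S(-22)*1272 - 786 = (21 - 1*(-22))*1272 - 786 = (21 + 22)*1272 - 786 = 43*1272 - 786 = 54696 - 786 = 53910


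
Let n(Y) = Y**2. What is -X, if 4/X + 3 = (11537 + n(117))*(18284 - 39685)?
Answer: 4/539861629 ≈ 7.4093e-9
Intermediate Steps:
X = -4/539861629 (X = 4/(-3 + (11537 + 117**2)*(18284 - 39685)) = 4/(-3 + (11537 + 13689)*(-21401)) = 4/(-3 + 25226*(-21401)) = 4/(-3 - 539861626) = 4/(-539861629) = 4*(-1/539861629) = -4/539861629 ≈ -7.4093e-9)
-X = -1*(-4/539861629) = 4/539861629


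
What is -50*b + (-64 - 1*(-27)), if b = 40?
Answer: -2037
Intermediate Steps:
-50*b + (-64 - 1*(-27)) = -50*40 + (-64 - 1*(-27)) = -2000 + (-64 + 27) = -2000 - 37 = -2037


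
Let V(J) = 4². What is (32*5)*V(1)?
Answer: 2560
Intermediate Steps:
V(J) = 16
(32*5)*V(1) = (32*5)*16 = 160*16 = 2560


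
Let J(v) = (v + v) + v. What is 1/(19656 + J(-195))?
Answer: 1/19071 ≈ 5.2436e-5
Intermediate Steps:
J(v) = 3*v (J(v) = 2*v + v = 3*v)
1/(19656 + J(-195)) = 1/(19656 + 3*(-195)) = 1/(19656 - 585) = 1/19071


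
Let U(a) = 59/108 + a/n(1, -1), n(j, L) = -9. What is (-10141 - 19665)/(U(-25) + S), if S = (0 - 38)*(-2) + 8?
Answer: -3219048/9431 ≈ -341.33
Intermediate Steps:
S = 84 (S = -38*(-2) + 8 = 76 + 8 = 84)
U(a) = 59/108 - a/9 (U(a) = 59/108 + a/(-9) = 59*(1/108) + a*(-1/9) = 59/108 - a/9)
(-10141 - 19665)/(U(-25) + S) = (-10141 - 19665)/((59/108 - 1/9*(-25)) + 84) = -29806/((59/108 + 25/9) + 84) = -29806/(359/108 + 84) = -29806/9431/108 = -29806*108/9431 = -3219048/9431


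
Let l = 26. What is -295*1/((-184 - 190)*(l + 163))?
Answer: 295/70686 ≈ 0.0041734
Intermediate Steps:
-295*1/((-184 - 190)*(l + 163)) = -295*1/((-184 - 190)*(26 + 163)) = -295/(189*(-374)) = -295/(-70686) = -295*(-1/70686) = 295/70686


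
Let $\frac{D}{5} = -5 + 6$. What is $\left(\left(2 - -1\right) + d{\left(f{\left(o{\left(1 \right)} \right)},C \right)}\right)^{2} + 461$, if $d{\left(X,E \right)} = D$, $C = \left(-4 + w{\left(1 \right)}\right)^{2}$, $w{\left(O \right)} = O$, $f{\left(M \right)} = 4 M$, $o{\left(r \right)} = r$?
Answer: $525$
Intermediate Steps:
$D = 5$ ($D = 5 \left(-5 + 6\right) = 5 \cdot 1 = 5$)
$C = 9$ ($C = \left(-4 + 1\right)^{2} = \left(-3\right)^{2} = 9$)
$d{\left(X,E \right)} = 5$
$\left(\left(2 - -1\right) + d{\left(f{\left(o{\left(1 \right)} \right)},C \right)}\right)^{2} + 461 = \left(\left(2 - -1\right) + 5\right)^{2} + 461 = \left(\left(2 + 1\right) + 5\right)^{2} + 461 = \left(3 + 5\right)^{2} + 461 = 8^{2} + 461 = 64 + 461 = 525$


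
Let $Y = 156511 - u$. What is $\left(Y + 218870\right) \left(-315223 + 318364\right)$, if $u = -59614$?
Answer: $1366319295$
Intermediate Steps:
$Y = 216125$ ($Y = 156511 - -59614 = 156511 + 59614 = 216125$)
$\left(Y + 218870\right) \left(-315223 + 318364\right) = \left(216125 + 218870\right) \left(-315223 + 318364\right) = 434995 \cdot 3141 = 1366319295$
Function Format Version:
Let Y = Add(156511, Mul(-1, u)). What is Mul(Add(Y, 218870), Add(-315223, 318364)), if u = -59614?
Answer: 1366319295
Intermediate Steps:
Y = 216125 (Y = Add(156511, Mul(-1, -59614)) = Add(156511, 59614) = 216125)
Mul(Add(Y, 218870), Add(-315223, 318364)) = Mul(Add(216125, 218870), Add(-315223, 318364)) = Mul(434995, 3141) = 1366319295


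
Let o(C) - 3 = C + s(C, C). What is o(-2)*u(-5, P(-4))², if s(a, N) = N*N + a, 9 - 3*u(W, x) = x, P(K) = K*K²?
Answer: 5329/3 ≈ 1776.3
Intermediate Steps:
P(K) = K³
u(W, x) = 3 - x/3
s(a, N) = a + N² (s(a, N) = N² + a = a + N²)
o(C) = 3 + C² + 2*C (o(C) = 3 + (C + (C + C²)) = 3 + (C² + 2*C) = 3 + C² + 2*C)
o(-2)*u(-5, P(-4))² = (3 + (-2)² + 2*(-2))*(3 - ⅓*(-4)³)² = (3 + 4 - 4)*(3 - ⅓*(-64))² = 3*(3 + 64/3)² = 3*(73/3)² = 3*(5329/9) = 5329/3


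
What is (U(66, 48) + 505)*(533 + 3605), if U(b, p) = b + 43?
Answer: 2540732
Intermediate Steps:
U(b, p) = 43 + b
(U(66, 48) + 505)*(533 + 3605) = ((43 + 66) + 505)*(533 + 3605) = (109 + 505)*4138 = 614*4138 = 2540732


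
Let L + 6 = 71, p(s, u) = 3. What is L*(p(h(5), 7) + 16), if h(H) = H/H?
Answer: 1235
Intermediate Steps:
h(H) = 1
L = 65 (L = -6 + 71 = 65)
L*(p(h(5), 7) + 16) = 65*(3 + 16) = 65*19 = 1235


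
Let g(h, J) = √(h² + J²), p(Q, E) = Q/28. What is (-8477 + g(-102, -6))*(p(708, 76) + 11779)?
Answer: -100064930 + 495780*√290/7 ≈ -9.8859e+7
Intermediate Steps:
p(Q, E) = Q/28 (p(Q, E) = Q*(1/28) = Q/28)
g(h, J) = √(J² + h²)
(-8477 + g(-102, -6))*(p(708, 76) + 11779) = (-8477 + √((-6)² + (-102)²))*((1/28)*708 + 11779) = (-8477 + √(36 + 10404))*(177/7 + 11779) = (-8477 + √10440)*(82630/7) = (-8477 + 6*√290)*(82630/7) = -100064930 + 495780*√290/7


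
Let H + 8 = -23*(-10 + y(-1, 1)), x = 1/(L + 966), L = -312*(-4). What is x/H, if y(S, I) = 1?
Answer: 1/440586 ≈ 2.2697e-6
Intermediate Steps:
L = 1248
x = 1/2214 (x = 1/(1248 + 966) = 1/2214 ≈ 0.00045167)
H = 199 (H = -8 - 23*(-10 + 1) = -8 - 23*(-9) = -8 + 207 = 199)
x/H = (1/2214)/199 = (1/2214)*(1/199) = 1/440586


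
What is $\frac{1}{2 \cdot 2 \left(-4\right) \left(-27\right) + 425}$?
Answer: $\frac{1}{857} \approx 0.0011669$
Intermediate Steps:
$\frac{1}{2 \cdot 2 \left(-4\right) \left(-27\right) + 425} = \frac{1}{4 \left(-4\right) \left(-27\right) + 425} = \frac{1}{\left(-16\right) \left(-27\right) + 425} = \frac{1}{432 + 425} = \frac{1}{857}$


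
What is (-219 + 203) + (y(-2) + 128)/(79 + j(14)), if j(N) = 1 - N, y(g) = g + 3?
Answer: -309/22 ≈ -14.045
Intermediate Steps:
y(g) = 3 + g
(-219 + 203) + (y(-2) + 128)/(79 + j(14)) = (-219 + 203) + ((3 - 2) + 128)/(79 + (1 - 1*14)) = -16 + (1 + 128)/(79 + (1 - 14)) = -16 + 129/(79 - 13) = -16 + 129/66 = -16 + 129*(1/66) = -16 + 43/22 = -309/22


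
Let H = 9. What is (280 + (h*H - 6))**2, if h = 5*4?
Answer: 206116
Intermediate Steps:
h = 20
(280 + (h*H - 6))**2 = (280 + (20*9 - 6))**2 = (280 + (180 - 6))**2 = (280 + 174)**2 = 454**2 = 206116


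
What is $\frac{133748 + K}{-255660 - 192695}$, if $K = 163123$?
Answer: $- \frac{296871}{448355} \approx -0.66213$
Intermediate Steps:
$\frac{133748 + K}{-255660 - 192695} = \frac{133748 + 163123}{-255660 - 192695} = \frac{296871}{-448355} = 296871 \left(- \frac{1}{448355}\right) = - \frac{296871}{448355}$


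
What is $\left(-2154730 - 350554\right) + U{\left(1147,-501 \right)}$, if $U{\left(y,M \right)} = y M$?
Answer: $-3079931$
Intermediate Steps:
$U{\left(y,M \right)} = M y$
$\left(-2154730 - 350554\right) + U{\left(1147,-501 \right)} = \left(-2154730 - 350554\right) - 574647 = -2505284 - 574647 = -3079931$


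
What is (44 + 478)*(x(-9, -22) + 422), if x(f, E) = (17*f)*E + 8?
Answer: 1981512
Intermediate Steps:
x(f, E) = 8 + 17*E*f (x(f, E) = 17*E*f + 8 = 8 + 17*E*f)
(44 + 478)*(x(-9, -22) + 422) = (44 + 478)*((8 + 17*(-22)*(-9)) + 422) = 522*((8 + 3366) + 422) = 522*(3374 + 422) = 522*3796 = 1981512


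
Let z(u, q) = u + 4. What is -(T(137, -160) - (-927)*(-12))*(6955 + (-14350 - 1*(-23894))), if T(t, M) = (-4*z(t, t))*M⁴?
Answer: 6098410720494876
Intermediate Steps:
z(u, q) = 4 + u
T(t, M) = M⁴*(-16 - 4*t) (T(t, M) = (-4*(4 + t))*M⁴ = (-16 - 4*t)*M⁴ = M⁴*(-16 - 4*t))
-(T(137, -160) - (-927)*(-12))*(6955 + (-14350 - 1*(-23894))) = -(4*(-160)⁴*(-4 - 1*137) - (-927)*(-12))*(6955 + (-14350 - 1*(-23894))) = -(4*655360000*(-4 - 137) - 309*36)*(6955 + (-14350 + 23894)) = -(4*655360000*(-141) - 11124)*(6955 + 9544) = -(-369623040000 - 11124)*16499 = -(-369623051124)*16499 = -1*(-6098410720494876) = 6098410720494876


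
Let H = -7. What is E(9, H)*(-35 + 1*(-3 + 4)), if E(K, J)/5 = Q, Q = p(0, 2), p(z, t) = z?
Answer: 0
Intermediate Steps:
Q = 0
E(K, J) = 0 (E(K, J) = 5*0 = 0)
E(9, H)*(-35 + 1*(-3 + 4)) = 0*(-35 + 1*(-3 + 4)) = 0*(-35 + 1*1) = 0*(-35 + 1) = 0*(-34) = 0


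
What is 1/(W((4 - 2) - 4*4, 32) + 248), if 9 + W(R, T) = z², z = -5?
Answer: 1/264 ≈ 0.0037879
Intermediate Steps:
W(R, T) = 16 (W(R, T) = -9 + (-5)² = -9 + 25 = 16)
1/(W((4 - 2) - 4*4, 32) + 248) = 1/(16 + 248) = 1/264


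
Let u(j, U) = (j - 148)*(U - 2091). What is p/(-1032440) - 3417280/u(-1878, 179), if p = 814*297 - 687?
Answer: -278873511797/249960951080 ≈ -1.1157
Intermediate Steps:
u(j, U) = (-2091 + U)*(-148 + j) (u(j, U) = (-148 + j)*(-2091 + U) = (-2091 + U)*(-148 + j))
p = 241071 (p = 241758 - 687 = 241071)
p/(-1032440) - 3417280/u(-1878, 179) = 241071/(-1032440) - 3417280/(309468 - 2091*(-1878) - 148*179 + 179*(-1878)) = 241071*(-1/1032440) - 3417280/(309468 + 3926898 - 26492 - 336162) = -241071/1032440 - 3417280/3873712 = -241071/1032440 - 3417280*1/3873712 = -241071/1032440 - 213580/242107 = -278873511797/249960951080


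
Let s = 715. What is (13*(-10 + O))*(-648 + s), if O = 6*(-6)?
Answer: -40066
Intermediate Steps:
O = -36
(13*(-10 + O))*(-648 + s) = (13*(-10 - 36))*(-648 + 715) = (13*(-46))*67 = -598*67 = -40066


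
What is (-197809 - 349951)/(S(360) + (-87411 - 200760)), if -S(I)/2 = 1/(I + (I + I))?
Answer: 295790400/155612341 ≈ 1.9008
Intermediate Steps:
S(I) = -2/(3*I) (S(I) = -2/(I + (I + I)) = -2/(I + 2*I) = -2*1/(3*I) = -2/(3*I))
(-197809 - 349951)/(S(360) + (-87411 - 200760)) = (-197809 - 349951)/(-⅔/360 + (-87411 - 200760)) = -547760/(-⅔*1/360 - 288171) = -547760/(-1/540 - 288171) = -547760/(-155612341/540) = -547760*(-540/155612341) = 295790400/155612341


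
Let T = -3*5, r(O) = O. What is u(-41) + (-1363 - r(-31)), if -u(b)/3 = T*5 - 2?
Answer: -1101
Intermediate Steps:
T = -15
u(b) = 231 (u(b) = -3*(-15*5 - 2) = -3*(-75 - 2) = -3*(-77) = 231)
u(-41) + (-1363 - r(-31)) = 231 + (-1363 - 1*(-31)) = 231 + (-1363 + 31) = 231 - 1332 = -1101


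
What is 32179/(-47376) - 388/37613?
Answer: -175532945/254564784 ≈ -0.68954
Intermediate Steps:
32179/(-47376) - 388/37613 = 32179*(-1/47376) - 388*1/37613 = -4597/6768 - 388/37613 = -175532945/254564784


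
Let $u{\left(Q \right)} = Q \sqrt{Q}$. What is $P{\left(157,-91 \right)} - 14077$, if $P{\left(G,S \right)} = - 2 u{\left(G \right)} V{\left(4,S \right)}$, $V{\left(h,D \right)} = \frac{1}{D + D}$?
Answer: $-14077 + \frac{157 \sqrt{157}}{91} \approx -14055.0$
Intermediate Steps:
$u{\left(Q \right)} = Q^{\frac{3}{2}}$
$V{\left(h,D \right)} = \frac{1}{2 D}$
$P{\left(G,S \right)} = - \frac{G^{\frac{3}{2}}}{S}$ ($P{\left(G,S \right)} = - 2 G^{\frac{3}{2}} \frac{1}{2 S} = - \frac{G^{\frac{3}{2}}}{S}$)
$P{\left(157,-91 \right)} - 14077 = - \frac{157^{\frac{3}{2}}}{-91} - 14077 = \left(-1\right) 157 \sqrt{157} \left(- \frac{1}{91}\right) - 14077 = \frac{157 \sqrt{157}}{91} - 14077 = -14077 + \frac{157 \sqrt{157}}{91}$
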